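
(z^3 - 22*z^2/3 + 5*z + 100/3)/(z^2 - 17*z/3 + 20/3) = (3*z^2 - 10*z - 25)/(3*z - 5)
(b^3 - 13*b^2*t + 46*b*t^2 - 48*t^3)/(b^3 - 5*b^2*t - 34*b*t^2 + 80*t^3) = (b - 3*t)/(b + 5*t)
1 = 1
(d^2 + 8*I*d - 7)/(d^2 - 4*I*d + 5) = (d + 7*I)/(d - 5*I)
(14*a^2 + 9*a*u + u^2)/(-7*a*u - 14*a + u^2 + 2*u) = (14*a^2 + 9*a*u + u^2)/(-7*a*u - 14*a + u^2 + 2*u)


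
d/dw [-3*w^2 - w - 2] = -6*w - 1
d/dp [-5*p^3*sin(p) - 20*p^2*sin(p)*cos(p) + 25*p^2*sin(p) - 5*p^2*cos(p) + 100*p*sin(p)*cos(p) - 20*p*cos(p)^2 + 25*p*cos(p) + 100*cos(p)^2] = -5*p^3*cos(p) - 10*p^2*sin(p) + 25*p^2*cos(p) - 20*p^2*cos(2*p) + 25*p*sin(p) - 10*p*cos(p) + 100*p*cos(2*p) - 50*sin(2*p) + 25*cos(p) - 10*cos(2*p) - 10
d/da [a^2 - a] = 2*a - 1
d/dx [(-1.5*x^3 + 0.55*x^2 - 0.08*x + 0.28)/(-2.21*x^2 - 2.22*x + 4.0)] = (3.315*x^4 + 6.66*x^3 - 19.3978*x^2 + 5.6376*x + 0.3016)/(4.8841*x^4 + 9.8124*x^3 - 12.7516*x^2 - 17.76*x + 16.0)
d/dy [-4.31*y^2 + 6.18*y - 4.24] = 6.18 - 8.62*y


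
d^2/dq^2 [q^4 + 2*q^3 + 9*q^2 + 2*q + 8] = 12*q^2 + 12*q + 18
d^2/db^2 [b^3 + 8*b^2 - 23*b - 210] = 6*b + 16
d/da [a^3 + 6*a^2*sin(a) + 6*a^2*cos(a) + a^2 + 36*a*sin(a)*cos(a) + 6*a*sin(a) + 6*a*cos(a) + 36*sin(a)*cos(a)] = 6*sqrt(2)*a^2*cos(a + pi/4) + 3*a^2 + 6*a*sin(a) + 18*a*cos(a) + 36*a*cos(2*a) + 2*a + 18*sin(2*a) + 6*sqrt(2)*sin(a + pi/4) + 36*cos(2*a)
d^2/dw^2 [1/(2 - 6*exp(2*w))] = (-18*exp(2*w) - 6)*exp(2*w)/(3*exp(2*w) - 1)^3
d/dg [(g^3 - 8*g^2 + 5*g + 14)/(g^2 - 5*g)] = (g^4 - 10*g^3 + 35*g^2 - 28*g + 70)/(g^2*(g^2 - 10*g + 25))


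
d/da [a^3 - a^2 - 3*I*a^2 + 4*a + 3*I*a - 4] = 3*a^2 - 2*a - 6*I*a + 4 + 3*I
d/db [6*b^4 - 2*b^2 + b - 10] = 24*b^3 - 4*b + 1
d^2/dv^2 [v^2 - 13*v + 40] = 2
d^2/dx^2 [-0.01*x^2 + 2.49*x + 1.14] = -0.0200000000000000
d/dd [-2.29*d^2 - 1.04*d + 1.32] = -4.58*d - 1.04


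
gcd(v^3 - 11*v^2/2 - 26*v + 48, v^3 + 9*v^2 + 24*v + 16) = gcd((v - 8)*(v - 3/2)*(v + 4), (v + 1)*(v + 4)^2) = v + 4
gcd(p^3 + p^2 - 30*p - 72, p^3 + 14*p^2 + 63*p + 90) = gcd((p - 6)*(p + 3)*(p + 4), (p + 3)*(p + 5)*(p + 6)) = p + 3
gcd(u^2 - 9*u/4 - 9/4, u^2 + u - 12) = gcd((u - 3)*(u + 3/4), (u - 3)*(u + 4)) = u - 3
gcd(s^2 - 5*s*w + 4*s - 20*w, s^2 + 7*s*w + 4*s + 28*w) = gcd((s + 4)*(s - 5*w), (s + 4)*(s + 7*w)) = s + 4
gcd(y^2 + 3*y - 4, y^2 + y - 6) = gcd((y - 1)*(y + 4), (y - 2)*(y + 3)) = 1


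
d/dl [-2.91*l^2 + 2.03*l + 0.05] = 2.03 - 5.82*l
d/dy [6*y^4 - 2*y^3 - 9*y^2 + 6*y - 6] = 24*y^3 - 6*y^2 - 18*y + 6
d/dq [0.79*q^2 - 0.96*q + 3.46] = 1.58*q - 0.96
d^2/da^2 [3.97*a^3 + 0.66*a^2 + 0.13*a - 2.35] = 23.82*a + 1.32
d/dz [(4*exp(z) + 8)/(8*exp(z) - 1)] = -68*exp(z)/(8*exp(z) - 1)^2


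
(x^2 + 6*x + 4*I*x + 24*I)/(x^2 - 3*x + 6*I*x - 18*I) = (x^2 + x*(6 + 4*I) + 24*I)/(x^2 + x*(-3 + 6*I) - 18*I)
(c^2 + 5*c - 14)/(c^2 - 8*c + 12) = (c + 7)/(c - 6)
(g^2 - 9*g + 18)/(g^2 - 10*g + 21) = (g - 6)/(g - 7)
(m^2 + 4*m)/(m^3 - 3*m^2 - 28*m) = 1/(m - 7)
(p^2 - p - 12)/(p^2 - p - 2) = (-p^2 + p + 12)/(-p^2 + p + 2)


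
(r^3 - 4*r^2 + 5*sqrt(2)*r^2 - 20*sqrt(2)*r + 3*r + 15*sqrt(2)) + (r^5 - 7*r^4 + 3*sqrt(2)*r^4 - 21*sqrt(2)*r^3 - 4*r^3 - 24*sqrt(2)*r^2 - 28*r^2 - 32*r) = r^5 - 7*r^4 + 3*sqrt(2)*r^4 - 21*sqrt(2)*r^3 - 3*r^3 - 32*r^2 - 19*sqrt(2)*r^2 - 29*r - 20*sqrt(2)*r + 15*sqrt(2)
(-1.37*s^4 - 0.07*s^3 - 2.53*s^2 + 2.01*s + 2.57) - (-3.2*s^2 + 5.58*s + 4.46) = -1.37*s^4 - 0.07*s^3 + 0.67*s^2 - 3.57*s - 1.89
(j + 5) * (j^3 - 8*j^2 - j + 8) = j^4 - 3*j^3 - 41*j^2 + 3*j + 40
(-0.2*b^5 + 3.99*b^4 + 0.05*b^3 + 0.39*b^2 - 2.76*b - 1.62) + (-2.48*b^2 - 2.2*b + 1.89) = -0.2*b^5 + 3.99*b^4 + 0.05*b^3 - 2.09*b^2 - 4.96*b + 0.27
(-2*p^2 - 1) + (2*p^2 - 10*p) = -10*p - 1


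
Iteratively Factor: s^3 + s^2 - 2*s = (s + 2)*(s^2 - s) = (s - 1)*(s + 2)*(s)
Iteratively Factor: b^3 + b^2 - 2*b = (b)*(b^2 + b - 2) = b*(b - 1)*(b + 2)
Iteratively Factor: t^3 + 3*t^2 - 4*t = (t)*(t^2 + 3*t - 4) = t*(t - 1)*(t + 4)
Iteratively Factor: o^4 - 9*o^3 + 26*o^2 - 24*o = (o - 3)*(o^3 - 6*o^2 + 8*o) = (o - 4)*(o - 3)*(o^2 - 2*o) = (o - 4)*(o - 3)*(o - 2)*(o)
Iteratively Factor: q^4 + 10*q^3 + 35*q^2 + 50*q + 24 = (q + 1)*(q^3 + 9*q^2 + 26*q + 24) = (q + 1)*(q + 2)*(q^2 + 7*q + 12) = (q + 1)*(q + 2)*(q + 3)*(q + 4)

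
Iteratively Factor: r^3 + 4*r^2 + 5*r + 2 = (r + 1)*(r^2 + 3*r + 2) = (r + 1)*(r + 2)*(r + 1)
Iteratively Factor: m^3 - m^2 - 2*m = (m)*(m^2 - m - 2) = m*(m + 1)*(m - 2)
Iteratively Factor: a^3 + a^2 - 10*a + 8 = (a + 4)*(a^2 - 3*a + 2) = (a - 2)*(a + 4)*(a - 1)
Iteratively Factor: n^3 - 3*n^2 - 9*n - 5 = (n + 1)*(n^2 - 4*n - 5) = (n - 5)*(n + 1)*(n + 1)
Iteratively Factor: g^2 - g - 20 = (g + 4)*(g - 5)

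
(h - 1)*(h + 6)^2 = h^3 + 11*h^2 + 24*h - 36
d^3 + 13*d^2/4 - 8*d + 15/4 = (d - 1)*(d - 3/4)*(d + 5)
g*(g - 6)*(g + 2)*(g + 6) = g^4 + 2*g^3 - 36*g^2 - 72*g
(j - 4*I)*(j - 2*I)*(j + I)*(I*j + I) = I*j^4 + 5*j^3 + I*j^3 + 5*j^2 - 2*I*j^2 + 8*j - 2*I*j + 8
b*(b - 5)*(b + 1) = b^3 - 4*b^2 - 5*b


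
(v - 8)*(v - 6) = v^2 - 14*v + 48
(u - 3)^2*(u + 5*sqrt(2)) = u^3 - 6*u^2 + 5*sqrt(2)*u^2 - 30*sqrt(2)*u + 9*u + 45*sqrt(2)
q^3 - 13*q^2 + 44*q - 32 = (q - 8)*(q - 4)*(q - 1)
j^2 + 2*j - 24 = (j - 4)*(j + 6)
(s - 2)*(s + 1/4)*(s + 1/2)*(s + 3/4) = s^4 - s^3/2 - 37*s^2/16 - 41*s/32 - 3/16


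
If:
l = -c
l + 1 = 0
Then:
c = 1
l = -1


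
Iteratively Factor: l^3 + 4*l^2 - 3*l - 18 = (l - 2)*(l^2 + 6*l + 9) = (l - 2)*(l + 3)*(l + 3)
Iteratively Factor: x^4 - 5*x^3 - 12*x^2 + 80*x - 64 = (x - 4)*(x^3 - x^2 - 16*x + 16) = (x - 4)*(x - 1)*(x^2 - 16) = (x - 4)*(x - 1)*(x + 4)*(x - 4)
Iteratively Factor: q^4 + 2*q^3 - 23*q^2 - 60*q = (q)*(q^3 + 2*q^2 - 23*q - 60) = q*(q + 4)*(q^2 - 2*q - 15) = q*(q - 5)*(q + 4)*(q + 3)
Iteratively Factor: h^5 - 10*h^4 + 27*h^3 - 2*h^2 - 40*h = (h - 4)*(h^4 - 6*h^3 + 3*h^2 + 10*h) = (h - 4)*(h - 2)*(h^3 - 4*h^2 - 5*h) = (h - 5)*(h - 4)*(h - 2)*(h^2 + h) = h*(h - 5)*(h - 4)*(h - 2)*(h + 1)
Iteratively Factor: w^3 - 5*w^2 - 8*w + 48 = (w - 4)*(w^2 - w - 12) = (w - 4)^2*(w + 3)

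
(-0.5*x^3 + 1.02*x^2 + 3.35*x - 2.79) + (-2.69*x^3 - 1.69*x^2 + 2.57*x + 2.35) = -3.19*x^3 - 0.67*x^2 + 5.92*x - 0.44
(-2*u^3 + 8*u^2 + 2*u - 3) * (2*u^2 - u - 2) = -4*u^5 + 18*u^4 - 24*u^2 - u + 6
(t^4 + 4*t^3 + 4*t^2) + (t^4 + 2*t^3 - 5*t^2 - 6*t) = 2*t^4 + 6*t^3 - t^2 - 6*t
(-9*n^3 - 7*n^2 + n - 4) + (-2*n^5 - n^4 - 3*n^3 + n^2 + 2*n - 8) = -2*n^5 - n^4 - 12*n^3 - 6*n^2 + 3*n - 12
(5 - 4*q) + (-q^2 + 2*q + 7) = -q^2 - 2*q + 12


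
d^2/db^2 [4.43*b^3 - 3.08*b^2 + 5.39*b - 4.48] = 26.58*b - 6.16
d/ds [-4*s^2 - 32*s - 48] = -8*s - 32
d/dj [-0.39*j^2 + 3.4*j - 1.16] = 3.4 - 0.78*j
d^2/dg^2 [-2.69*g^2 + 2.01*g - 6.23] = -5.38000000000000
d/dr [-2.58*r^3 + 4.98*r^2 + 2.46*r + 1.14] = -7.74*r^2 + 9.96*r + 2.46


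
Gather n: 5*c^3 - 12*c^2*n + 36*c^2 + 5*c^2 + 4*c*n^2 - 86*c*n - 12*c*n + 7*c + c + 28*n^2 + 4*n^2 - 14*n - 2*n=5*c^3 + 41*c^2 + 8*c + n^2*(4*c + 32) + n*(-12*c^2 - 98*c - 16)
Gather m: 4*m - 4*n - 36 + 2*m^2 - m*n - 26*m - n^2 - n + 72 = 2*m^2 + m*(-n - 22) - n^2 - 5*n + 36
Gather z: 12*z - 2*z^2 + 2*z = -2*z^2 + 14*z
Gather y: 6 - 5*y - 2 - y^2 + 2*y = -y^2 - 3*y + 4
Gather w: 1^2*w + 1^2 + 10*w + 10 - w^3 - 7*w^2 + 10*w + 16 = -w^3 - 7*w^2 + 21*w + 27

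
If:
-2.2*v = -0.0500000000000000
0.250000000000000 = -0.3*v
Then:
No Solution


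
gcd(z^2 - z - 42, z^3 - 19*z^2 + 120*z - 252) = z - 7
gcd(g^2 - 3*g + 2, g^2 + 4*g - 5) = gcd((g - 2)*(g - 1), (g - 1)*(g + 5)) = g - 1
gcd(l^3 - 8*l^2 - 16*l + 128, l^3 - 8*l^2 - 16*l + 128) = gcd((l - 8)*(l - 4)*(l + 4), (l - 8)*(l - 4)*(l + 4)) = l^3 - 8*l^2 - 16*l + 128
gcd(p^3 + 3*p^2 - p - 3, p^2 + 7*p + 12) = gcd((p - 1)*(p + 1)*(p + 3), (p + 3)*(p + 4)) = p + 3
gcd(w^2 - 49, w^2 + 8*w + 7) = w + 7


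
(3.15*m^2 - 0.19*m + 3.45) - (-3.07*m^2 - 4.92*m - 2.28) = 6.22*m^2 + 4.73*m + 5.73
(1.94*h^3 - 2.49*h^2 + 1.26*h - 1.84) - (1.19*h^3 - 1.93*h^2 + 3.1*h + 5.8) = 0.75*h^3 - 0.56*h^2 - 1.84*h - 7.64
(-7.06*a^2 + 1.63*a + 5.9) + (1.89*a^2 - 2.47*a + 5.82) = -5.17*a^2 - 0.84*a + 11.72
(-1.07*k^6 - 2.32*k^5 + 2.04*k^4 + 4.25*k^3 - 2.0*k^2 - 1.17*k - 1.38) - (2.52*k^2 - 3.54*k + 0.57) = -1.07*k^6 - 2.32*k^5 + 2.04*k^4 + 4.25*k^3 - 4.52*k^2 + 2.37*k - 1.95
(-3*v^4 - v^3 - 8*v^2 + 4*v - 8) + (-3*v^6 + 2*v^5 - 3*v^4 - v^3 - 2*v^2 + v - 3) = -3*v^6 + 2*v^5 - 6*v^4 - 2*v^3 - 10*v^2 + 5*v - 11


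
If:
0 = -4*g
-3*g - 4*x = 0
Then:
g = 0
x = 0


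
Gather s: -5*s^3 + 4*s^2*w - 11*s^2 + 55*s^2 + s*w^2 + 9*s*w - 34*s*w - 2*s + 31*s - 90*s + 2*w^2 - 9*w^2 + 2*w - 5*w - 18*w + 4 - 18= -5*s^3 + s^2*(4*w + 44) + s*(w^2 - 25*w - 61) - 7*w^2 - 21*w - 14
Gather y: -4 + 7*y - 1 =7*y - 5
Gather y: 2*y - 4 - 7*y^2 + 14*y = -7*y^2 + 16*y - 4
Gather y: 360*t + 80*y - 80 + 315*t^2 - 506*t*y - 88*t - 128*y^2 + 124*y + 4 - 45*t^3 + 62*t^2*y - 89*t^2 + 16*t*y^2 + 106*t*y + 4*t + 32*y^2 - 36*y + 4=-45*t^3 + 226*t^2 + 276*t + y^2*(16*t - 96) + y*(62*t^2 - 400*t + 168) - 72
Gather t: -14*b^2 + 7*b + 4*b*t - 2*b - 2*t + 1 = -14*b^2 + 5*b + t*(4*b - 2) + 1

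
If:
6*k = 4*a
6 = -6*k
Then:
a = -3/2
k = -1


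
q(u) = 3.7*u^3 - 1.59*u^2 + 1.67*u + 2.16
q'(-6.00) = 420.35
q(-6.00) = -864.30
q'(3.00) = 92.03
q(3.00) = 92.76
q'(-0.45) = 5.35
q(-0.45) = 0.75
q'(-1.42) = 28.57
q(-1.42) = -14.01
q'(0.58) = 3.56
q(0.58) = 3.32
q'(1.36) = 17.88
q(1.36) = 10.80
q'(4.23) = 186.83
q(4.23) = 260.82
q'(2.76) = 77.45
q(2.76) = 72.45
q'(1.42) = 19.54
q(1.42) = 11.92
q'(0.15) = 1.44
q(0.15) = 2.39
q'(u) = 11.1*u^2 - 3.18*u + 1.67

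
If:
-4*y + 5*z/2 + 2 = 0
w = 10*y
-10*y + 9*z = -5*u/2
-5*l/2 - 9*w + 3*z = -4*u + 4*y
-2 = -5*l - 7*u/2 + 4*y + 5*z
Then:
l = -24924/13165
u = 6916/2633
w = 3790/2633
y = 379/2633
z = -1500/2633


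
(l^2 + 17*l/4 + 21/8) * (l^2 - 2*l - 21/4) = l^4 + 9*l^3/4 - 89*l^2/8 - 441*l/16 - 441/32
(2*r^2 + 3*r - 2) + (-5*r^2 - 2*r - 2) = -3*r^2 + r - 4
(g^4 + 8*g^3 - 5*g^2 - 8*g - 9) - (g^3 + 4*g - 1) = g^4 + 7*g^3 - 5*g^2 - 12*g - 8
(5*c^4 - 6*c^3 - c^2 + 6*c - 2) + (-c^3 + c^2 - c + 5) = 5*c^4 - 7*c^3 + 5*c + 3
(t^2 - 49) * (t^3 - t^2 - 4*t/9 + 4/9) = t^5 - t^4 - 445*t^3/9 + 445*t^2/9 + 196*t/9 - 196/9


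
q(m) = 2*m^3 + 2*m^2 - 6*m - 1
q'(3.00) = 60.00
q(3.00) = 53.00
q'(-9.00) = 444.00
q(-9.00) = -1243.00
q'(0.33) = -4.03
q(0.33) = -2.69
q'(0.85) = 1.74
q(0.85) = -3.43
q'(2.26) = 33.69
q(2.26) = 18.74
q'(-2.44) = 19.96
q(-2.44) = -3.51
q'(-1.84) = 6.95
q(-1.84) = 4.35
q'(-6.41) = 214.89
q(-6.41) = -407.11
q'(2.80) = 52.24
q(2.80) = 41.78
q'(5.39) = 189.87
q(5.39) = 337.95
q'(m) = 6*m^2 + 4*m - 6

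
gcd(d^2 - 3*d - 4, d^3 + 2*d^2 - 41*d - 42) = d + 1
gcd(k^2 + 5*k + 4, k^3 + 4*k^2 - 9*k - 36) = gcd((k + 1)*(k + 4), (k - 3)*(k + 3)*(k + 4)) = k + 4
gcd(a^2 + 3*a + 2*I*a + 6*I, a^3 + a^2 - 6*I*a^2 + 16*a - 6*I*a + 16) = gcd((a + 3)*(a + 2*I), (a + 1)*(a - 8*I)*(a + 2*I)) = a + 2*I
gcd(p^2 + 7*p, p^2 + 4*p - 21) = p + 7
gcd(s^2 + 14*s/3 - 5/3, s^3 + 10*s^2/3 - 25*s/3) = s + 5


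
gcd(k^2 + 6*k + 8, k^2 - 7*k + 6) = 1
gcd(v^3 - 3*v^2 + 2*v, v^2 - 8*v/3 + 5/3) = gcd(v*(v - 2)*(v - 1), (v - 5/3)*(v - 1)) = v - 1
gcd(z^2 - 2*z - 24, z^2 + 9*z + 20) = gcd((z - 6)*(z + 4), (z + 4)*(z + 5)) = z + 4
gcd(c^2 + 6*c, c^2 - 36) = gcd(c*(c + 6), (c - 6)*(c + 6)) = c + 6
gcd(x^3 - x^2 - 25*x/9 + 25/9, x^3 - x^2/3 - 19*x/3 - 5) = x + 5/3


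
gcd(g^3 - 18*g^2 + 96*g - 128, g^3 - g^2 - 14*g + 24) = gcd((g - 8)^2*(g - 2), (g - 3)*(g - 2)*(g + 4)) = g - 2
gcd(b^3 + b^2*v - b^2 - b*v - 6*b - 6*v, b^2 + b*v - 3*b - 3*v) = b^2 + b*v - 3*b - 3*v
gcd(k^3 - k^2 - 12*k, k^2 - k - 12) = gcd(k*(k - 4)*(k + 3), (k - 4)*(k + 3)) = k^2 - k - 12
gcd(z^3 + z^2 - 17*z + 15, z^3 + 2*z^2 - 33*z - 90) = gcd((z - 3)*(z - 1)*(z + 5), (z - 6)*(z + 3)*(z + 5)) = z + 5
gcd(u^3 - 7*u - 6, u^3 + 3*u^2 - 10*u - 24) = u^2 - u - 6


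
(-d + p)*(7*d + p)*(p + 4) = -7*d^2*p - 28*d^2 + 6*d*p^2 + 24*d*p + p^3 + 4*p^2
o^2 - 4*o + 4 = (o - 2)^2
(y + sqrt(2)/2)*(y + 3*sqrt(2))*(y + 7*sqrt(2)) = y^3 + 21*sqrt(2)*y^2/2 + 52*y + 21*sqrt(2)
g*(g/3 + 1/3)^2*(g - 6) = g^4/9 - 4*g^3/9 - 11*g^2/9 - 2*g/3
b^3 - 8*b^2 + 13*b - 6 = (b - 6)*(b - 1)^2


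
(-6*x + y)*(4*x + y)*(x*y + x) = -24*x^3*y - 24*x^3 - 2*x^2*y^2 - 2*x^2*y + x*y^3 + x*y^2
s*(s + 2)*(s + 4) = s^3 + 6*s^2 + 8*s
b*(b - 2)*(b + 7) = b^3 + 5*b^2 - 14*b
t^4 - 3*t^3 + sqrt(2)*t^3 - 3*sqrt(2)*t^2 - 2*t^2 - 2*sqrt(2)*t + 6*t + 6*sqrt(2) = (t - 3)*(t - sqrt(2))*(t + sqrt(2))^2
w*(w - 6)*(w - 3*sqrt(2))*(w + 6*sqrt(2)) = w^4 - 6*w^3 + 3*sqrt(2)*w^3 - 36*w^2 - 18*sqrt(2)*w^2 + 216*w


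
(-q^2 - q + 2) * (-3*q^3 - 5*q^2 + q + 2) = 3*q^5 + 8*q^4 - 2*q^3 - 13*q^2 + 4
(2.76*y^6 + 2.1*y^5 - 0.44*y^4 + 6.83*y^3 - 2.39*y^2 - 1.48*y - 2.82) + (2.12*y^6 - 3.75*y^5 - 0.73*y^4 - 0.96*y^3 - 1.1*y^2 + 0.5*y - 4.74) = 4.88*y^6 - 1.65*y^5 - 1.17*y^4 + 5.87*y^3 - 3.49*y^2 - 0.98*y - 7.56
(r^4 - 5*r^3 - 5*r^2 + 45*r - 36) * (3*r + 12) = 3*r^5 - 3*r^4 - 75*r^3 + 75*r^2 + 432*r - 432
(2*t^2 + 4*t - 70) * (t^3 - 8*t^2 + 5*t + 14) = 2*t^5 - 12*t^4 - 92*t^3 + 608*t^2 - 294*t - 980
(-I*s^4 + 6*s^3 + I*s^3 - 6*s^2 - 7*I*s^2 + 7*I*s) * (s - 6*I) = -I*s^5 + I*s^4 - 43*I*s^3 - 42*s^2 + 43*I*s^2 + 42*s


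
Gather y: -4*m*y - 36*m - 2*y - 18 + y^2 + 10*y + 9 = -36*m + y^2 + y*(8 - 4*m) - 9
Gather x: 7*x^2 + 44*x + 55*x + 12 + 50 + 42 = 7*x^2 + 99*x + 104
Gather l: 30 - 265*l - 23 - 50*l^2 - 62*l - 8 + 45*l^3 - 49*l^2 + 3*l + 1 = 45*l^3 - 99*l^2 - 324*l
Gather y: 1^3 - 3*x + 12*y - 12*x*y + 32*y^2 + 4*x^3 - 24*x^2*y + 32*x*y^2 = 4*x^3 - 3*x + y^2*(32*x + 32) + y*(-24*x^2 - 12*x + 12) + 1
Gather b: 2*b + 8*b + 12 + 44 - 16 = 10*b + 40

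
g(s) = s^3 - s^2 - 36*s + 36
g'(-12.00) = 420.00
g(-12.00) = -1404.00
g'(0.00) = -36.00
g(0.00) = 36.00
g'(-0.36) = -34.89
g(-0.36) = 48.78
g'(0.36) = -36.33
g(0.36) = 22.96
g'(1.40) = -32.92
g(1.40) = -13.62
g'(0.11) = -36.18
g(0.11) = 32.03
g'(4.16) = 7.60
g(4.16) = -59.07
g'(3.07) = -13.87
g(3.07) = -55.01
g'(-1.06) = -30.51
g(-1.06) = 71.85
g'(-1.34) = -27.93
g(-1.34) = 80.04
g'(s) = 3*s^2 - 2*s - 36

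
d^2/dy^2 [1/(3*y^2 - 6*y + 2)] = 6*(-3*y^2 + 6*y + 12*(y - 1)^2 - 2)/(3*y^2 - 6*y + 2)^3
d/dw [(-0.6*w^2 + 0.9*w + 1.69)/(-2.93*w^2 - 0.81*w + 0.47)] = (3.123*w^2 + 9.3394*w + 1.7919)/(8.5849*w^4 + 4.7466*w^3 - 2.0981*w^2 - 0.7614*w + 0.2209)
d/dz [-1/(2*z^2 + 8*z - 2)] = (z + 2)/(z^2 + 4*z - 1)^2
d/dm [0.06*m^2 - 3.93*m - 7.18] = 0.12*m - 3.93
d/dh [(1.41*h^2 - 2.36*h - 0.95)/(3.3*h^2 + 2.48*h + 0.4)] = (11.2848*h^2 + 7.398*h + 1.412)/(10.89*h^4 + 16.368*h^3 + 8.7904*h^2 + 1.984*h + 0.16)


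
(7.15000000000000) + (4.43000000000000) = 11.5800000000000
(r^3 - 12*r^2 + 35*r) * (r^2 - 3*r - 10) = r^5 - 15*r^4 + 61*r^3 + 15*r^2 - 350*r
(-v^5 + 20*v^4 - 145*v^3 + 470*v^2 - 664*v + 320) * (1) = -v^5 + 20*v^4 - 145*v^3 + 470*v^2 - 664*v + 320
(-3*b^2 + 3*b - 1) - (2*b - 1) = -3*b^2 + b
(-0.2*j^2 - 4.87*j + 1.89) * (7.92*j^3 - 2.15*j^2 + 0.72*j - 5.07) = -1.584*j^5 - 38.1404*j^4 + 25.2953*j^3 - 6.5559*j^2 + 26.0517*j - 9.5823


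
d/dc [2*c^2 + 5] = 4*c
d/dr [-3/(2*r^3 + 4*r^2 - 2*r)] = 3*(3*r^2 + 4*r - 1)/(2*r^2*(r^2 + 2*r - 1)^2)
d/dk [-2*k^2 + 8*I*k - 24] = -4*k + 8*I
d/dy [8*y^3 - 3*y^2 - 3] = 6*y*(4*y - 1)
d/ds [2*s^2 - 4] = 4*s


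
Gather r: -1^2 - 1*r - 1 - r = -2*r - 2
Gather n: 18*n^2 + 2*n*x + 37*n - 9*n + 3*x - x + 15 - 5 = 18*n^2 + n*(2*x + 28) + 2*x + 10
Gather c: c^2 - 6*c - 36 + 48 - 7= c^2 - 6*c + 5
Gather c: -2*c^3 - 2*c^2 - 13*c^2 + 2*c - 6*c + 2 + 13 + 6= -2*c^3 - 15*c^2 - 4*c + 21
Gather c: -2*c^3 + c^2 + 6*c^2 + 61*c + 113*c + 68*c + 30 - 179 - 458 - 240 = -2*c^3 + 7*c^2 + 242*c - 847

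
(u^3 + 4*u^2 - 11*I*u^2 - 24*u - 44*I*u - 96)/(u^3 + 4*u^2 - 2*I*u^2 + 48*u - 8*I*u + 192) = (u - 3*I)/(u + 6*I)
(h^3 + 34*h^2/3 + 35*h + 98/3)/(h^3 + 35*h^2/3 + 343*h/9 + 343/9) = 3*(h + 2)/(3*h + 7)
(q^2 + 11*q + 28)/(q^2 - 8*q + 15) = (q^2 + 11*q + 28)/(q^2 - 8*q + 15)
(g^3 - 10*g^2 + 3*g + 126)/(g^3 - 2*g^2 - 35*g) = (g^2 - 3*g - 18)/(g*(g + 5))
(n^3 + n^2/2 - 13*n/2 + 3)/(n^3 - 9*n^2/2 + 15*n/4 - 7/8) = 4*(n^2 + n - 6)/(4*n^2 - 16*n + 7)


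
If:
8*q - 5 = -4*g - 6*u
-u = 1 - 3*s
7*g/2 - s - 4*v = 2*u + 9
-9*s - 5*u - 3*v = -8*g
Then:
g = 75*v/28 + 29/4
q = -687*v/224 - 261/32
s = 43*v/56 + 21/8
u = 129*v/56 + 55/8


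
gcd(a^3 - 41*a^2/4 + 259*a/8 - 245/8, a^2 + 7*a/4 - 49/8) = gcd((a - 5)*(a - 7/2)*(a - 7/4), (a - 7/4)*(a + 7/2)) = a - 7/4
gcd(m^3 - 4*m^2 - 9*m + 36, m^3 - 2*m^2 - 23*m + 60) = m^2 - 7*m + 12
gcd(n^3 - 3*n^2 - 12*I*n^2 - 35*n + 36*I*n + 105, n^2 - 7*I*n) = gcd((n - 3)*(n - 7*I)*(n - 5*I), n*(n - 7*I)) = n - 7*I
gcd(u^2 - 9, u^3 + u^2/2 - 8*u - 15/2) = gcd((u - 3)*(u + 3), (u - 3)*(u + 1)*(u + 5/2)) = u - 3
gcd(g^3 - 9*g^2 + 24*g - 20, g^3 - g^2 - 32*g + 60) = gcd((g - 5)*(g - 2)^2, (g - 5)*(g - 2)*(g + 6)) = g^2 - 7*g + 10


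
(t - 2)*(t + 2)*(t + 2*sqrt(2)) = t^3 + 2*sqrt(2)*t^2 - 4*t - 8*sqrt(2)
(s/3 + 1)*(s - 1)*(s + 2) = s^3/3 + 4*s^2/3 + s/3 - 2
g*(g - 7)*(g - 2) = g^3 - 9*g^2 + 14*g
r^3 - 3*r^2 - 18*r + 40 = (r - 5)*(r - 2)*(r + 4)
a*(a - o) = a^2 - a*o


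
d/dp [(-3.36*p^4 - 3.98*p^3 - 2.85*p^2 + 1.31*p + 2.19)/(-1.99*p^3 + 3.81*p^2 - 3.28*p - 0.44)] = (6.6864*p^6 - 25.6032*p^5 + 12.2271*p^4 + 37.2362*p^3 + 22.6848*p^2 - 14.1798*p + 6.6068)/(3.9601*p^6 - 15.1638*p^5 + 27.5705*p^4 - 23.2424*p^3 + 7.4056*p^2 + 2.8864*p + 0.1936)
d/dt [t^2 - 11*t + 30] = 2*t - 11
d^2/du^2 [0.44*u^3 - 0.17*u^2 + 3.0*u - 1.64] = 2.64*u - 0.34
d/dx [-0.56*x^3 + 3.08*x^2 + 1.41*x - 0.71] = -1.68*x^2 + 6.16*x + 1.41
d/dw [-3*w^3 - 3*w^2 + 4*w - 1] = -9*w^2 - 6*w + 4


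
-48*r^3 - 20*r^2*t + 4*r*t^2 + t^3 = (-4*r + t)*(2*r + t)*(6*r + t)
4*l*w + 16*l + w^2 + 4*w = (4*l + w)*(w + 4)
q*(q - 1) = q^2 - q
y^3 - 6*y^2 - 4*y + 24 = (y - 6)*(y - 2)*(y + 2)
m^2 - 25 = (m - 5)*(m + 5)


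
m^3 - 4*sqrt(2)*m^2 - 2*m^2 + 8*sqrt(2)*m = m*(m - 2)*(m - 4*sqrt(2))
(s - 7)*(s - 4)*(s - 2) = s^3 - 13*s^2 + 50*s - 56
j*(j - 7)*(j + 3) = j^3 - 4*j^2 - 21*j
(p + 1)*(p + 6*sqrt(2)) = p^2 + p + 6*sqrt(2)*p + 6*sqrt(2)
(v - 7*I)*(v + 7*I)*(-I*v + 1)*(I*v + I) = v^4 + v^3 + I*v^3 + 49*v^2 + I*v^2 + 49*v + 49*I*v + 49*I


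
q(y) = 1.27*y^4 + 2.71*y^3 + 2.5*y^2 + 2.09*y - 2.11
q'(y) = 5.08*y^3 + 8.13*y^2 + 5.0*y + 2.09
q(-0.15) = -2.38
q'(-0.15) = 1.51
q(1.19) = 11.03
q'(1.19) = 28.11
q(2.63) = 130.74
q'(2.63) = 163.89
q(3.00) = 202.70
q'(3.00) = 227.42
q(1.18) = 10.75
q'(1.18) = 27.66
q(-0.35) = -2.63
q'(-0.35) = 1.12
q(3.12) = 231.40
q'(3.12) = 251.12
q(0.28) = -1.26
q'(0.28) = 4.24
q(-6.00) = 1135.91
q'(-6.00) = -832.51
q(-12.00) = 21984.65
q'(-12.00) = -7665.43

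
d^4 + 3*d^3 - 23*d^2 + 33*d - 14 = (d - 2)*(d - 1)^2*(d + 7)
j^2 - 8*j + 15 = (j - 5)*(j - 3)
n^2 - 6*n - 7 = (n - 7)*(n + 1)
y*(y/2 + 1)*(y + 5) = y^3/2 + 7*y^2/2 + 5*y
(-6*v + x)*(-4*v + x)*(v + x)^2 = 24*v^4 + 38*v^3*x + 5*v^2*x^2 - 8*v*x^3 + x^4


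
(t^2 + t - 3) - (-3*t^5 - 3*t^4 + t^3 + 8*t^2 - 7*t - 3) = 3*t^5 + 3*t^4 - t^3 - 7*t^2 + 8*t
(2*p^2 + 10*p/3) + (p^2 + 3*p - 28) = 3*p^2 + 19*p/3 - 28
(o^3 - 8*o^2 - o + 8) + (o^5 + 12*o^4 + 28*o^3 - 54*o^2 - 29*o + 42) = o^5 + 12*o^4 + 29*o^3 - 62*o^2 - 30*o + 50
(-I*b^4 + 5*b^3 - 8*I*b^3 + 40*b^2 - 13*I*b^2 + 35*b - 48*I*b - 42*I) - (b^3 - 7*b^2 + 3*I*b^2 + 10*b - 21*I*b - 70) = -I*b^4 + 4*b^3 - 8*I*b^3 + 47*b^2 - 16*I*b^2 + 25*b - 27*I*b + 70 - 42*I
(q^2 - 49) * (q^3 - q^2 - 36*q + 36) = q^5 - q^4 - 85*q^3 + 85*q^2 + 1764*q - 1764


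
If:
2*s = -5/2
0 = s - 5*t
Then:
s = -5/4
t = -1/4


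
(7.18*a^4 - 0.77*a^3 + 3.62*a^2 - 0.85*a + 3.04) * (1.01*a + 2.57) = 7.2518*a^5 + 17.6749*a^4 + 1.6773*a^3 + 8.4449*a^2 + 0.8859*a + 7.8128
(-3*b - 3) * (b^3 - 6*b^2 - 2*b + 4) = -3*b^4 + 15*b^3 + 24*b^2 - 6*b - 12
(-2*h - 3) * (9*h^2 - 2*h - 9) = -18*h^3 - 23*h^2 + 24*h + 27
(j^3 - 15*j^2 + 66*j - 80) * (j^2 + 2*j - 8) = j^5 - 13*j^4 + 28*j^3 + 172*j^2 - 688*j + 640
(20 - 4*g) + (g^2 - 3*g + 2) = g^2 - 7*g + 22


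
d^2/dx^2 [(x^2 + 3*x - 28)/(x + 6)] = -20/(x^3 + 18*x^2 + 108*x + 216)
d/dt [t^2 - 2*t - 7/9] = 2*t - 2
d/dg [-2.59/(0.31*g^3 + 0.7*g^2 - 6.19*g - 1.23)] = (2.4087*g^2 + 3.626*g - 16.0321)/(0.31*g^3 + 0.7*g^2 - 6.19*g - 1.23)^2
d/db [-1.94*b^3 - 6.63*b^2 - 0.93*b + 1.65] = -5.82*b^2 - 13.26*b - 0.93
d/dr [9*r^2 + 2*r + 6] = 18*r + 2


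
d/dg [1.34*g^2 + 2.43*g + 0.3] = 2.68*g + 2.43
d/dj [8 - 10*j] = -10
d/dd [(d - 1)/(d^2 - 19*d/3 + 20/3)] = 3*(-3*d^2 + 6*d + 1)/(9*d^4 - 114*d^3 + 481*d^2 - 760*d + 400)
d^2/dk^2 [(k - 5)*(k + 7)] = 2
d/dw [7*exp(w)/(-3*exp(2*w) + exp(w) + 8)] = (21*exp(2*w) + 56)*exp(w)/(9*exp(4*w) - 6*exp(3*w) - 47*exp(2*w) + 16*exp(w) + 64)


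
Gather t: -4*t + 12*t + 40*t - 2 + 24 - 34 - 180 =48*t - 192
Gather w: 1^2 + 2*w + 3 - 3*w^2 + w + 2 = -3*w^2 + 3*w + 6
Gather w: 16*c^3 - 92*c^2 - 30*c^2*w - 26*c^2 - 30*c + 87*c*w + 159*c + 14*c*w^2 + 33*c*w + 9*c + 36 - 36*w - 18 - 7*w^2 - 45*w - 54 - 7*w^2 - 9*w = 16*c^3 - 118*c^2 + 138*c + w^2*(14*c - 14) + w*(-30*c^2 + 120*c - 90) - 36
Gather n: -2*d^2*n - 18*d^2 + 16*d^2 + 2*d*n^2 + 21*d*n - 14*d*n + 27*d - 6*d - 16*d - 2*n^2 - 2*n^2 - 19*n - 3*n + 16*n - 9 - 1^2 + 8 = -2*d^2 + 5*d + n^2*(2*d - 4) + n*(-2*d^2 + 7*d - 6) - 2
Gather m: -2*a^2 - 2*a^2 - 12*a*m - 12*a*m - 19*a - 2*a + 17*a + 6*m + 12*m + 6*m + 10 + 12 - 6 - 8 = -4*a^2 - 4*a + m*(24 - 24*a) + 8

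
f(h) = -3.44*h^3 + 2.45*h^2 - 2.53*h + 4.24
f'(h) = -10.32*h^2 + 4.9*h - 2.53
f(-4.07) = 287.04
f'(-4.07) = -193.42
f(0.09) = 4.03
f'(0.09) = -2.17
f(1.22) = -1.45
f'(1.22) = -11.91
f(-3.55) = 198.00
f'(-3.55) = -149.98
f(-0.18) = 4.79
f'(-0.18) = -3.75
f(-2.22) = 59.57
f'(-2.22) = -64.27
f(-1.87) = 40.03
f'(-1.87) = -47.78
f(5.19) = -423.80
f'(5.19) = -255.08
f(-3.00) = 126.76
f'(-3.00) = -110.11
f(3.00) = -74.18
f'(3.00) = -80.71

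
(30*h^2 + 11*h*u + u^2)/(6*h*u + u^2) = (5*h + u)/u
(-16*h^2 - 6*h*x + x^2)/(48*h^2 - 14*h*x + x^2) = (2*h + x)/(-6*h + x)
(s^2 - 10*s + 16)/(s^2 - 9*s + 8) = (s - 2)/(s - 1)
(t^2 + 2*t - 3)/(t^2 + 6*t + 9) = (t - 1)/(t + 3)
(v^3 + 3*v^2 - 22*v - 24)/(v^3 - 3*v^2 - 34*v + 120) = (v + 1)/(v - 5)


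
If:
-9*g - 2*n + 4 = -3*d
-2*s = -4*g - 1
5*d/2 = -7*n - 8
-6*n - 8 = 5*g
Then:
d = 292/5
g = 124/5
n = -22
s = 501/10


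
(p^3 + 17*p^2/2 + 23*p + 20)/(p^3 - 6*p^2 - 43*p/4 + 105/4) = 2*(p^2 + 6*p + 8)/(2*p^2 - 17*p + 21)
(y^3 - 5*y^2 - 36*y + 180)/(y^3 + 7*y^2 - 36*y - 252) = (y - 5)/(y + 7)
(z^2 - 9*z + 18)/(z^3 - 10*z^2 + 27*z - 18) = 1/(z - 1)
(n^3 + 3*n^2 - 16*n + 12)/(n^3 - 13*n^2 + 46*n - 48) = (n^2 + 5*n - 6)/(n^2 - 11*n + 24)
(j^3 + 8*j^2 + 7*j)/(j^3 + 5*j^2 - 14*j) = (j + 1)/(j - 2)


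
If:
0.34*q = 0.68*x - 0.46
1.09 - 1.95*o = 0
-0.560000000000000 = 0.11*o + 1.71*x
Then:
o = 0.56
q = -2.08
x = -0.36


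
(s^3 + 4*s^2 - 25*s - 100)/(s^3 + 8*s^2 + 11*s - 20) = (s - 5)/(s - 1)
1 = 1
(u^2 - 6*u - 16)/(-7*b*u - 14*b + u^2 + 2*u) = (u - 8)/(-7*b + u)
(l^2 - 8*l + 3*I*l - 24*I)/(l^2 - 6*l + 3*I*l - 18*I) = (l - 8)/(l - 6)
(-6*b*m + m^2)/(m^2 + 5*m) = (-6*b + m)/(m + 5)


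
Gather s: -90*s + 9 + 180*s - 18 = 90*s - 9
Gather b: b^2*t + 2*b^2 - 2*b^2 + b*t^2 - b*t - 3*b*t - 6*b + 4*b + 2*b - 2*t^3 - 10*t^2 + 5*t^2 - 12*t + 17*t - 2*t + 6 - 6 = b^2*t + b*(t^2 - 4*t) - 2*t^3 - 5*t^2 + 3*t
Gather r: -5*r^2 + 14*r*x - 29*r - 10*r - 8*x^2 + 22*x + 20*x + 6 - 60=-5*r^2 + r*(14*x - 39) - 8*x^2 + 42*x - 54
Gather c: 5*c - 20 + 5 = 5*c - 15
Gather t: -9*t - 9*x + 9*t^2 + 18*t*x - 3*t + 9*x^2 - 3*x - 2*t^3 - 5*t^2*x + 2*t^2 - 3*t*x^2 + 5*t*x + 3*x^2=-2*t^3 + t^2*(11 - 5*x) + t*(-3*x^2 + 23*x - 12) + 12*x^2 - 12*x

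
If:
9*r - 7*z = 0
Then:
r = 7*z/9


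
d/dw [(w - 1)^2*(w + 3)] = (w - 1)*(3*w + 5)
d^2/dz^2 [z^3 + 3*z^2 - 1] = 6*z + 6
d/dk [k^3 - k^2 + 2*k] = 3*k^2 - 2*k + 2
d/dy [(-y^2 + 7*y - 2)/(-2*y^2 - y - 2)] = (15*y^2 - 4*y - 16)/(4*y^4 + 4*y^3 + 9*y^2 + 4*y + 4)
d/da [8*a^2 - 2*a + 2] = 16*a - 2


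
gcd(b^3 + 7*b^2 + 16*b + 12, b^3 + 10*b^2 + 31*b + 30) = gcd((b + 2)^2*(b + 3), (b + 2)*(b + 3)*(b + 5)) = b^2 + 5*b + 6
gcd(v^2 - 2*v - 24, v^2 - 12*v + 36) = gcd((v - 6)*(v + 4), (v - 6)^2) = v - 6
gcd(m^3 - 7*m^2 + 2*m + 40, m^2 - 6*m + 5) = m - 5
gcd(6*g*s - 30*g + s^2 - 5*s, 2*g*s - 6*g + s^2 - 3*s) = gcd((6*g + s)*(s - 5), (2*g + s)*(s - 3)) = 1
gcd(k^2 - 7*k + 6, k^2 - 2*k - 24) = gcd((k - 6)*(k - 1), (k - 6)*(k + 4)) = k - 6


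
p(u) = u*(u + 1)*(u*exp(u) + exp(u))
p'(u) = u*(u + 1)*(u*exp(u) + 2*exp(u)) + u*(u*exp(u) + exp(u)) + (u + 1)*(u*exp(u) + exp(u)) = (u + 1)*(u*(u + 2) + 2*u + 1)*exp(u)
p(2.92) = 831.95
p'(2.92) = 1541.32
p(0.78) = 5.39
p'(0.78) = 18.36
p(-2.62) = -0.50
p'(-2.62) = 0.31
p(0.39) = 1.11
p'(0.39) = 5.57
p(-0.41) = -0.09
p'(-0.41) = -0.18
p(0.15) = 0.23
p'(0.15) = 2.17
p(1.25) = 22.09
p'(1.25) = 59.39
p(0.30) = 0.68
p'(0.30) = 4.02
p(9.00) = 7292775.53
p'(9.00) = 9561639.03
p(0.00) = 0.00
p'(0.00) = 1.00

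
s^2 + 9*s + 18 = (s + 3)*(s + 6)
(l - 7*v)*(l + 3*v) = l^2 - 4*l*v - 21*v^2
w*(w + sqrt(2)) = w^2 + sqrt(2)*w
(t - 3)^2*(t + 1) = t^3 - 5*t^2 + 3*t + 9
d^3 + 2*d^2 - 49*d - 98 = (d - 7)*(d + 2)*(d + 7)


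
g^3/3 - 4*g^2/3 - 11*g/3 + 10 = (g/3 + 1)*(g - 5)*(g - 2)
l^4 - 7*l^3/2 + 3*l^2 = l^2*(l - 2)*(l - 3/2)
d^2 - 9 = (d - 3)*(d + 3)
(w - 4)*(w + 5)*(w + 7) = w^3 + 8*w^2 - 13*w - 140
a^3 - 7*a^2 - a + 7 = (a - 7)*(a - 1)*(a + 1)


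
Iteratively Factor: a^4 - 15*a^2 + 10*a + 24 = (a - 2)*(a^3 + 2*a^2 - 11*a - 12) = (a - 3)*(a - 2)*(a^2 + 5*a + 4) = (a - 3)*(a - 2)*(a + 1)*(a + 4)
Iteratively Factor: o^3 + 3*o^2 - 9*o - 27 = (o - 3)*(o^2 + 6*o + 9) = (o - 3)*(o + 3)*(o + 3)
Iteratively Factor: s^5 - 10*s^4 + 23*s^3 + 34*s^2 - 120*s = (s - 4)*(s^4 - 6*s^3 - s^2 + 30*s) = (s - 5)*(s - 4)*(s^3 - s^2 - 6*s) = (s - 5)*(s - 4)*(s + 2)*(s^2 - 3*s) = s*(s - 5)*(s - 4)*(s + 2)*(s - 3)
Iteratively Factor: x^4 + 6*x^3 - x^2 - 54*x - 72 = (x + 3)*(x^3 + 3*x^2 - 10*x - 24) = (x + 2)*(x + 3)*(x^2 + x - 12) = (x + 2)*(x + 3)*(x + 4)*(x - 3)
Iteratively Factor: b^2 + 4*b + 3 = (b + 3)*(b + 1)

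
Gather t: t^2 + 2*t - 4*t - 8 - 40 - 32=t^2 - 2*t - 80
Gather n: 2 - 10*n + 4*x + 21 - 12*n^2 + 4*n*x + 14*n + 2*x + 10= -12*n^2 + n*(4*x + 4) + 6*x + 33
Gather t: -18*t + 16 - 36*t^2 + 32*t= -36*t^2 + 14*t + 16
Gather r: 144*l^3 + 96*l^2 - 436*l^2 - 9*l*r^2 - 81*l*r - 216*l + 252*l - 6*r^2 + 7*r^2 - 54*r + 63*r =144*l^3 - 340*l^2 + 36*l + r^2*(1 - 9*l) + r*(9 - 81*l)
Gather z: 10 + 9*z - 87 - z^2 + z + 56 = -z^2 + 10*z - 21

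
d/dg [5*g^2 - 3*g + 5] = 10*g - 3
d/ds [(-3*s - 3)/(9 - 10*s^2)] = 3*(10*s^2 - 20*s*(s + 1) - 9)/(10*s^2 - 9)^2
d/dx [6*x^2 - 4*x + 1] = 12*x - 4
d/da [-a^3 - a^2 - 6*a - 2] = -3*a^2 - 2*a - 6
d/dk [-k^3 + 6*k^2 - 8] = 3*k*(4 - k)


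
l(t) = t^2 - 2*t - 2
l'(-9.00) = -20.00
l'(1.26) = 0.52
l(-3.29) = 15.40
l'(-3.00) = -8.00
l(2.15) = -1.68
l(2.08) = -1.83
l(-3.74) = 19.47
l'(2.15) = 2.30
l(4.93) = 12.44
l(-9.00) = 97.00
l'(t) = 2*t - 2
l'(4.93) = 7.86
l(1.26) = -2.93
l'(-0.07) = -2.14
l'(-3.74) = -9.48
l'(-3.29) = -8.58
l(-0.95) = 0.80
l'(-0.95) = -3.90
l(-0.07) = -1.86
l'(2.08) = 2.16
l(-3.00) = 13.00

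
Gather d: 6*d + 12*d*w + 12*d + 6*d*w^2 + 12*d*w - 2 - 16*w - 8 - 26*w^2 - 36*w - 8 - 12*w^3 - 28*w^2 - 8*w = d*(6*w^2 + 24*w + 18) - 12*w^3 - 54*w^2 - 60*w - 18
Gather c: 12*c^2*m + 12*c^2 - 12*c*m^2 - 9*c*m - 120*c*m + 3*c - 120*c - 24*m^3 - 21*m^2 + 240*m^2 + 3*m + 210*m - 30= c^2*(12*m + 12) + c*(-12*m^2 - 129*m - 117) - 24*m^3 + 219*m^2 + 213*m - 30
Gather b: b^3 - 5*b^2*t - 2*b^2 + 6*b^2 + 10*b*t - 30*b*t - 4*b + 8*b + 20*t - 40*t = b^3 + b^2*(4 - 5*t) + b*(4 - 20*t) - 20*t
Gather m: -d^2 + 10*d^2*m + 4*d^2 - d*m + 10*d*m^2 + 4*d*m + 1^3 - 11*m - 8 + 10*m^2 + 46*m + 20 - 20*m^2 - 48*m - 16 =3*d^2 + m^2*(10*d - 10) + m*(10*d^2 + 3*d - 13) - 3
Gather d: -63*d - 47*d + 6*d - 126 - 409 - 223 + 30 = -104*d - 728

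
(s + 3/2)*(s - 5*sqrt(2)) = s^2 - 5*sqrt(2)*s + 3*s/2 - 15*sqrt(2)/2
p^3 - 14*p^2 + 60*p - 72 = (p - 6)^2*(p - 2)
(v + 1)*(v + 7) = v^2 + 8*v + 7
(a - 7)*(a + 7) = a^2 - 49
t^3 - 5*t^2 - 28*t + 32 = (t - 8)*(t - 1)*(t + 4)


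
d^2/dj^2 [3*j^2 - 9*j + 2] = 6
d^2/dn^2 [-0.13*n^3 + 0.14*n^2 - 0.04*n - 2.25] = 0.28 - 0.78*n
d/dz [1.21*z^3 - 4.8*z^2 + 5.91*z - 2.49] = 3.63*z^2 - 9.6*z + 5.91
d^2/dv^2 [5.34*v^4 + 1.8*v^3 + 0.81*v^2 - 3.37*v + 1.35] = 64.08*v^2 + 10.8*v + 1.62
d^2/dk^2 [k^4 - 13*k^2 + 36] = 12*k^2 - 26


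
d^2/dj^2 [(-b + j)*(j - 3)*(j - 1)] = -2*b + 6*j - 8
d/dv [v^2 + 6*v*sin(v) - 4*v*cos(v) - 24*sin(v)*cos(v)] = 4*v*sin(v) + 6*v*cos(v) + 2*v + 6*sin(v) - 4*cos(v) - 24*cos(2*v)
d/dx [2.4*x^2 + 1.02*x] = 4.8*x + 1.02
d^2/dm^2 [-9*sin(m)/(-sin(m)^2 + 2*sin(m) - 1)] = 9*(sin(m) + 4)*cos(m)^2/(sin(m) - 1)^4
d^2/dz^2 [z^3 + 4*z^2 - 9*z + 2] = 6*z + 8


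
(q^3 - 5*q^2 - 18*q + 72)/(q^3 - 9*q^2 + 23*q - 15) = (q^2 - 2*q - 24)/(q^2 - 6*q + 5)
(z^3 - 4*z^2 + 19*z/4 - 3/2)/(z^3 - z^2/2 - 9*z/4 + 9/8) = 2*(z - 2)/(2*z + 3)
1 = 1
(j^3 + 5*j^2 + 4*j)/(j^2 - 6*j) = (j^2 + 5*j + 4)/(j - 6)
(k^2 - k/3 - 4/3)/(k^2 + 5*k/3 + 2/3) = (3*k - 4)/(3*k + 2)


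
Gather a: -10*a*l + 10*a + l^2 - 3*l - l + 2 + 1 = a*(10 - 10*l) + l^2 - 4*l + 3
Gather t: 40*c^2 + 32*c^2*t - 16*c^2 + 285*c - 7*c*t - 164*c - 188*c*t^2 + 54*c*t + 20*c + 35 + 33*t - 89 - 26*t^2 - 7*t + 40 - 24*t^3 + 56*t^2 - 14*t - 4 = 24*c^2 + 141*c - 24*t^3 + t^2*(30 - 188*c) + t*(32*c^2 + 47*c + 12) - 18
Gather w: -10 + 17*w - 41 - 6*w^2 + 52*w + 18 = -6*w^2 + 69*w - 33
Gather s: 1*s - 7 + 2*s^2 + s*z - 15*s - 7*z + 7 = 2*s^2 + s*(z - 14) - 7*z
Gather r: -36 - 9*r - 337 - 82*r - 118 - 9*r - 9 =-100*r - 500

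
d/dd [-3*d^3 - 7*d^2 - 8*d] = -9*d^2 - 14*d - 8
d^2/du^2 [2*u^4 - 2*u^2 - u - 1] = 24*u^2 - 4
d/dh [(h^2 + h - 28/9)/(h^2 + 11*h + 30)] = 2*(45*h^2 + 298*h + 289)/(9*(h^4 + 22*h^3 + 181*h^2 + 660*h + 900))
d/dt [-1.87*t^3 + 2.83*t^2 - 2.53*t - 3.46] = -5.61*t^2 + 5.66*t - 2.53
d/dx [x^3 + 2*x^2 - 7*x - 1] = 3*x^2 + 4*x - 7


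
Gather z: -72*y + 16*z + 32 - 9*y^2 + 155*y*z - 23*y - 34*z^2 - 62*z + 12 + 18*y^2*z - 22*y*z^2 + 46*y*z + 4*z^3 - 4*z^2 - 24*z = -9*y^2 - 95*y + 4*z^3 + z^2*(-22*y - 38) + z*(18*y^2 + 201*y - 70) + 44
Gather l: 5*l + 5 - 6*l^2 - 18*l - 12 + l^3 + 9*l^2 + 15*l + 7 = l^3 + 3*l^2 + 2*l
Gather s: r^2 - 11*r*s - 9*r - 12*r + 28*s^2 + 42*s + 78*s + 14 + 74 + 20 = r^2 - 21*r + 28*s^2 + s*(120 - 11*r) + 108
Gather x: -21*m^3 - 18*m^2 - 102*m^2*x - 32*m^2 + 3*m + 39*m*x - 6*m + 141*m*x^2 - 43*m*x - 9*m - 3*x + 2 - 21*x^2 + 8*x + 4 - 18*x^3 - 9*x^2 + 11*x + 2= -21*m^3 - 50*m^2 - 12*m - 18*x^3 + x^2*(141*m - 30) + x*(-102*m^2 - 4*m + 16) + 8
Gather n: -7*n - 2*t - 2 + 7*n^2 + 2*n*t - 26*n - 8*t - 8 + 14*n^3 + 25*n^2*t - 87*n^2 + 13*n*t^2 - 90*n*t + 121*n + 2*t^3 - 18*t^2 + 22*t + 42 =14*n^3 + n^2*(25*t - 80) + n*(13*t^2 - 88*t + 88) + 2*t^3 - 18*t^2 + 12*t + 32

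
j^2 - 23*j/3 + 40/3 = (j - 5)*(j - 8/3)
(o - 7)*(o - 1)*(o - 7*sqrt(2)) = o^3 - 7*sqrt(2)*o^2 - 8*o^2 + 7*o + 56*sqrt(2)*o - 49*sqrt(2)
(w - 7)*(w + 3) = w^2 - 4*w - 21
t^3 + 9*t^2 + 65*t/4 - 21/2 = (t - 1/2)*(t + 7/2)*(t + 6)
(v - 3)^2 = v^2 - 6*v + 9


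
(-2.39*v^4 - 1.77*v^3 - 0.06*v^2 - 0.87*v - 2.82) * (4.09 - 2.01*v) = 4.8039*v^5 - 6.2174*v^4 - 7.1187*v^3 + 1.5033*v^2 + 2.1099*v - 11.5338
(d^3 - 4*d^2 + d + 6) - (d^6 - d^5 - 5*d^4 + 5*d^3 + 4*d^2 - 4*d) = -d^6 + d^5 + 5*d^4 - 4*d^3 - 8*d^2 + 5*d + 6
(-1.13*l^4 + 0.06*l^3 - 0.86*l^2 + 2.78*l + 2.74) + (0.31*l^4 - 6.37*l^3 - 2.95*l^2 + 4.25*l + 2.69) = -0.82*l^4 - 6.31*l^3 - 3.81*l^2 + 7.03*l + 5.43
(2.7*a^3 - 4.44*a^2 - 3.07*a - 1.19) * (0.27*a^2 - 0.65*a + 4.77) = 0.729*a^5 - 2.9538*a^4 + 14.9361*a^3 - 19.5046*a^2 - 13.8704*a - 5.6763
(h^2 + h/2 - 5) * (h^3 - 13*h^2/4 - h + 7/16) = h^5 - 11*h^4/4 - 61*h^3/8 + 259*h^2/16 + 167*h/32 - 35/16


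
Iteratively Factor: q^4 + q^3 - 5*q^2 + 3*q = (q - 1)*(q^3 + 2*q^2 - 3*q) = q*(q - 1)*(q^2 + 2*q - 3) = q*(q - 1)^2*(q + 3)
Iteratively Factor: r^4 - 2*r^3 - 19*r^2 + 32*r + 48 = (r + 1)*(r^3 - 3*r^2 - 16*r + 48) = (r - 3)*(r + 1)*(r^2 - 16) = (r - 3)*(r + 1)*(r + 4)*(r - 4)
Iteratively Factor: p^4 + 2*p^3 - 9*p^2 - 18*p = (p - 3)*(p^3 + 5*p^2 + 6*p) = (p - 3)*(p + 3)*(p^2 + 2*p) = p*(p - 3)*(p + 3)*(p + 2)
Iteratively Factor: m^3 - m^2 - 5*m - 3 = (m + 1)*(m^2 - 2*m - 3) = (m + 1)^2*(m - 3)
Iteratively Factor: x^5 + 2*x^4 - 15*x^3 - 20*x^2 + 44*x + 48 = (x + 4)*(x^4 - 2*x^3 - 7*x^2 + 8*x + 12) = (x - 3)*(x + 4)*(x^3 + x^2 - 4*x - 4) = (x - 3)*(x - 2)*(x + 4)*(x^2 + 3*x + 2) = (x - 3)*(x - 2)*(x + 1)*(x + 4)*(x + 2)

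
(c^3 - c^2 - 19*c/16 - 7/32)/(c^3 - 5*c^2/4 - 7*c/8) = (c + 1/4)/c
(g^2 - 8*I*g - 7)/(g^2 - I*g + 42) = (g - I)/(g + 6*I)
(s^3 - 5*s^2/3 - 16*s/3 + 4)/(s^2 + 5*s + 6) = (s^2 - 11*s/3 + 2)/(s + 3)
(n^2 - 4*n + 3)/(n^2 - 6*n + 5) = (n - 3)/(n - 5)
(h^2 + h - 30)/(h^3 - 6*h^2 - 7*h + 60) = (h + 6)/(h^2 - h - 12)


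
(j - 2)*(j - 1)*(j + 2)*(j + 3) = j^4 + 2*j^3 - 7*j^2 - 8*j + 12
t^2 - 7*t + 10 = (t - 5)*(t - 2)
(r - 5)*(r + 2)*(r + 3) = r^3 - 19*r - 30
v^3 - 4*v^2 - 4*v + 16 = (v - 4)*(v - 2)*(v + 2)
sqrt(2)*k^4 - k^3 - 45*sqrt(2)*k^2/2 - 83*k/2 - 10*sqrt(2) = (k - 4*sqrt(2))*(k + sqrt(2)/2)*(k + 5*sqrt(2)/2)*(sqrt(2)*k + 1)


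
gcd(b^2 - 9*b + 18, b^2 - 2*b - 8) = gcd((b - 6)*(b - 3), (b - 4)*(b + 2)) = 1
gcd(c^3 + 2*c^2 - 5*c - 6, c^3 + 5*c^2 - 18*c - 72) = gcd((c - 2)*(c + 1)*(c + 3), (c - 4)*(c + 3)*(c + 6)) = c + 3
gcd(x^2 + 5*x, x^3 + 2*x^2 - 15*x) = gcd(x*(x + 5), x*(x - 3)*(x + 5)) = x^2 + 5*x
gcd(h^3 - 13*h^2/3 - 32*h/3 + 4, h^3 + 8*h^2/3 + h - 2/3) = h^2 + 5*h/3 - 2/3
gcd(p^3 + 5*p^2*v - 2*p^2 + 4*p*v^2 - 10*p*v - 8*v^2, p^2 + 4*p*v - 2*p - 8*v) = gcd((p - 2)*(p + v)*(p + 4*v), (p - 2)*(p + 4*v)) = p^2 + 4*p*v - 2*p - 8*v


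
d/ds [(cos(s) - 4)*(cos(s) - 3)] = (7 - 2*cos(s))*sin(s)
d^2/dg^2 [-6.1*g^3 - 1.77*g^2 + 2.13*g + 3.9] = -36.6*g - 3.54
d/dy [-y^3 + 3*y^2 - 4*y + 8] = -3*y^2 + 6*y - 4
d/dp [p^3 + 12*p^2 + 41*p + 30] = 3*p^2 + 24*p + 41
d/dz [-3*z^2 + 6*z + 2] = 6 - 6*z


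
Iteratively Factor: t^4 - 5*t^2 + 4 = (t + 1)*(t^3 - t^2 - 4*t + 4) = (t - 1)*(t + 1)*(t^2 - 4) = (t - 1)*(t + 1)*(t + 2)*(t - 2)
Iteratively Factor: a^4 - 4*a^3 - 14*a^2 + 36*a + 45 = (a + 3)*(a^3 - 7*a^2 + 7*a + 15) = (a - 5)*(a + 3)*(a^2 - 2*a - 3) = (a - 5)*(a + 1)*(a + 3)*(a - 3)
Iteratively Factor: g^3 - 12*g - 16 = (g + 2)*(g^2 - 2*g - 8) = (g + 2)^2*(g - 4)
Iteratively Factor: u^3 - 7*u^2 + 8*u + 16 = (u - 4)*(u^2 - 3*u - 4) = (u - 4)*(u + 1)*(u - 4)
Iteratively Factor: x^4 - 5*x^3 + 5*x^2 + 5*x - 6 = (x - 1)*(x^3 - 4*x^2 + x + 6) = (x - 3)*(x - 1)*(x^2 - x - 2) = (x - 3)*(x - 2)*(x - 1)*(x + 1)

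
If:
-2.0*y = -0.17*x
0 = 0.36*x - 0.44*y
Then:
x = 0.00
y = 0.00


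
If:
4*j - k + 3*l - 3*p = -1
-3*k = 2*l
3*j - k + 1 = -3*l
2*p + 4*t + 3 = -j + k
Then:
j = -132*t/37 - 93/37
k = -72*t/37 - 44/37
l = 108*t/37 + 66/37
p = -44*t/37 - 31/37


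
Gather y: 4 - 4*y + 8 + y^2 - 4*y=y^2 - 8*y + 12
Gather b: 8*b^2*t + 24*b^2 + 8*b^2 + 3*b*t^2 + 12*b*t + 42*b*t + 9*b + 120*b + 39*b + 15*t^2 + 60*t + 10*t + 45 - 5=b^2*(8*t + 32) + b*(3*t^2 + 54*t + 168) + 15*t^2 + 70*t + 40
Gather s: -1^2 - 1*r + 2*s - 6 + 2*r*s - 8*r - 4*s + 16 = -9*r + s*(2*r - 2) + 9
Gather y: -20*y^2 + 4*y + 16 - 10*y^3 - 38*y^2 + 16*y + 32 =-10*y^3 - 58*y^2 + 20*y + 48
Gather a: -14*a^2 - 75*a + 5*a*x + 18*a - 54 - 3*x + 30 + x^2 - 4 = -14*a^2 + a*(5*x - 57) + x^2 - 3*x - 28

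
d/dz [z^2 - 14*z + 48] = 2*z - 14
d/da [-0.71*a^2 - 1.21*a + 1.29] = -1.42*a - 1.21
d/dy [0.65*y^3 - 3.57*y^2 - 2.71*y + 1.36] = 1.95*y^2 - 7.14*y - 2.71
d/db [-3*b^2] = -6*b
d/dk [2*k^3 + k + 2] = 6*k^2 + 1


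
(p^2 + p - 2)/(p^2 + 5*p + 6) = (p - 1)/(p + 3)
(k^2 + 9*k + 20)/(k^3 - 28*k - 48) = (k + 5)/(k^2 - 4*k - 12)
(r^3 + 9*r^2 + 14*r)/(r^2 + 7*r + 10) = r*(r + 7)/(r + 5)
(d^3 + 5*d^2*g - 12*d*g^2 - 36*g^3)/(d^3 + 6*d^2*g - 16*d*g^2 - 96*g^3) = (d^2 - d*g - 6*g^2)/(d^2 - 16*g^2)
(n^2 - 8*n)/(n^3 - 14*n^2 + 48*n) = 1/(n - 6)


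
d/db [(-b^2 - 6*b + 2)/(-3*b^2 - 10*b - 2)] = 8*(-b^2 + 2*b + 4)/(9*b^4 + 60*b^3 + 112*b^2 + 40*b + 4)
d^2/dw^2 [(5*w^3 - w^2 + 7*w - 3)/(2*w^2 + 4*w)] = (29*w^3 - 9*w^2 - 18*w - 12)/(w^3*(w^3 + 6*w^2 + 12*w + 8))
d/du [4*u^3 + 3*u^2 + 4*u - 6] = 12*u^2 + 6*u + 4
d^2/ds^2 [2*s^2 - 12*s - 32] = 4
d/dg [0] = 0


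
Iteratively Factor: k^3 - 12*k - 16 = (k + 2)*(k^2 - 2*k - 8) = (k - 4)*(k + 2)*(k + 2)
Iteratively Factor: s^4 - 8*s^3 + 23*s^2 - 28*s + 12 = (s - 3)*(s^3 - 5*s^2 + 8*s - 4) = (s - 3)*(s - 2)*(s^2 - 3*s + 2) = (s - 3)*(s - 2)*(s - 1)*(s - 2)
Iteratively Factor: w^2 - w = (w - 1)*(w)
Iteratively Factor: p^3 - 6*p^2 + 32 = (p - 4)*(p^2 - 2*p - 8) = (p - 4)^2*(p + 2)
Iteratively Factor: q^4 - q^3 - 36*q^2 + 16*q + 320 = (q + 4)*(q^3 - 5*q^2 - 16*q + 80) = (q - 5)*(q + 4)*(q^2 - 16) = (q - 5)*(q + 4)^2*(q - 4)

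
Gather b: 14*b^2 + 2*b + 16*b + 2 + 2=14*b^2 + 18*b + 4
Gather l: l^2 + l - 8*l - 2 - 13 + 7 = l^2 - 7*l - 8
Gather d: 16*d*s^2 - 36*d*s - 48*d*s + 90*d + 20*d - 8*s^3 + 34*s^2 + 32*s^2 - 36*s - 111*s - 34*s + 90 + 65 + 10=d*(16*s^2 - 84*s + 110) - 8*s^3 + 66*s^2 - 181*s + 165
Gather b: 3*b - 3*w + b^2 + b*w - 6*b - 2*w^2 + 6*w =b^2 + b*(w - 3) - 2*w^2 + 3*w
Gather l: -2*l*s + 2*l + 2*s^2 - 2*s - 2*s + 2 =l*(2 - 2*s) + 2*s^2 - 4*s + 2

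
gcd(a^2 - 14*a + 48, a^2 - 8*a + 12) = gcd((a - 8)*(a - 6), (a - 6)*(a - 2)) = a - 6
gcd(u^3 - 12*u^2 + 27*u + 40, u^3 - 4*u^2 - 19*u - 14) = u + 1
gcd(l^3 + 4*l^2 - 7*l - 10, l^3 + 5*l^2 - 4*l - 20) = l^2 + 3*l - 10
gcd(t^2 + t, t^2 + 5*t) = t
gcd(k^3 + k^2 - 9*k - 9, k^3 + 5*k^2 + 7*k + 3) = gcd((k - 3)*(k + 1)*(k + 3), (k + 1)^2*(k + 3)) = k^2 + 4*k + 3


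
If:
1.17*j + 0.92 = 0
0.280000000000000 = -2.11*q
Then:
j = -0.79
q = -0.13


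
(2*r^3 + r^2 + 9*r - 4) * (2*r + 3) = 4*r^4 + 8*r^3 + 21*r^2 + 19*r - 12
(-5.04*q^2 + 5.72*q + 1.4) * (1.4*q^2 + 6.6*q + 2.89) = -7.056*q^4 - 25.256*q^3 + 25.1464*q^2 + 25.7708*q + 4.046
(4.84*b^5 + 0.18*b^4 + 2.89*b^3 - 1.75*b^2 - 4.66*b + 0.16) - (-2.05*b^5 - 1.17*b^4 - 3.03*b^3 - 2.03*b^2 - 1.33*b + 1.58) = 6.89*b^5 + 1.35*b^4 + 5.92*b^3 + 0.28*b^2 - 3.33*b - 1.42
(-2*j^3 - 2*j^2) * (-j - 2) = 2*j^4 + 6*j^3 + 4*j^2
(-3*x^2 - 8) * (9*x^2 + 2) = -27*x^4 - 78*x^2 - 16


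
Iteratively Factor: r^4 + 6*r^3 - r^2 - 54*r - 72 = (r + 2)*(r^3 + 4*r^2 - 9*r - 36) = (r + 2)*(r + 4)*(r^2 - 9) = (r - 3)*(r + 2)*(r + 4)*(r + 3)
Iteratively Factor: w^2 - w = (w)*(w - 1)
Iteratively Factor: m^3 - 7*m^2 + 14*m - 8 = (m - 4)*(m^2 - 3*m + 2) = (m - 4)*(m - 1)*(m - 2)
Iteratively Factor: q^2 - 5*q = (q)*(q - 5)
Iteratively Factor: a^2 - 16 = (a + 4)*(a - 4)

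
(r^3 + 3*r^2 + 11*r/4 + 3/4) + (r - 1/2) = r^3 + 3*r^2 + 15*r/4 + 1/4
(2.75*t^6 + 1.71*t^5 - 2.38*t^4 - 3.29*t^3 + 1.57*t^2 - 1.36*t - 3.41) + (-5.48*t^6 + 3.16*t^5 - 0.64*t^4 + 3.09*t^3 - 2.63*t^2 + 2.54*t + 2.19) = -2.73*t^6 + 4.87*t^5 - 3.02*t^4 - 0.2*t^3 - 1.06*t^2 + 1.18*t - 1.22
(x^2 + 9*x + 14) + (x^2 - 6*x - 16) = 2*x^2 + 3*x - 2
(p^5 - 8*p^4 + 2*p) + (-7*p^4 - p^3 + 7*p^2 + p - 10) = p^5 - 15*p^4 - p^3 + 7*p^2 + 3*p - 10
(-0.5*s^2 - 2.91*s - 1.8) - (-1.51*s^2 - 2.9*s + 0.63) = 1.01*s^2 - 0.0100000000000002*s - 2.43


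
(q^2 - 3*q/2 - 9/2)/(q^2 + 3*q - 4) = (2*q^2 - 3*q - 9)/(2*(q^2 + 3*q - 4))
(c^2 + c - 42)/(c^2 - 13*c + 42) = (c + 7)/(c - 7)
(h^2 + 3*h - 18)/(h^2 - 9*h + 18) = (h + 6)/(h - 6)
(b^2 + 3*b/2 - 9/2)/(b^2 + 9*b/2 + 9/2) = (2*b - 3)/(2*b + 3)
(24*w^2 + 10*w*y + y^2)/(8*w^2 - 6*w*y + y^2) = (24*w^2 + 10*w*y + y^2)/(8*w^2 - 6*w*y + y^2)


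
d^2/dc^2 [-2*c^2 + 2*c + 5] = -4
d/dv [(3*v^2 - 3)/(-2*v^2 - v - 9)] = 3*(-v^2 - 22*v - 1)/(4*v^4 + 4*v^3 + 37*v^2 + 18*v + 81)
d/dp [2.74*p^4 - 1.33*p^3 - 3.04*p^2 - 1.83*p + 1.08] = 10.96*p^3 - 3.99*p^2 - 6.08*p - 1.83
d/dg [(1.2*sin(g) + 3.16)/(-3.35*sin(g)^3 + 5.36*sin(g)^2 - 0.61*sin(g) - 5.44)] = (8.04*sin(g)^3 + 25.326*sin(g)^2 - 33.8752*sin(g) - 4.6004)*cos(g)/(11.2225*sin(g)^6 - 35.912*sin(g)^5 + 32.8166*sin(g)^4 + 29.9088*sin(g)^3 - 57.9447*sin(g)^2 + 6.6368*sin(g) + 29.5936)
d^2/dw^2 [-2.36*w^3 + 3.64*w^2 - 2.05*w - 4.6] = 7.28 - 14.16*w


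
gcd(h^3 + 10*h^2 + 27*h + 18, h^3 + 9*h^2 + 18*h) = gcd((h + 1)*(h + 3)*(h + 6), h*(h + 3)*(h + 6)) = h^2 + 9*h + 18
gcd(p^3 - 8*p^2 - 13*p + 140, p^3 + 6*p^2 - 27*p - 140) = p^2 - p - 20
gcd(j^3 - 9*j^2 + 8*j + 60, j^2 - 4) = j + 2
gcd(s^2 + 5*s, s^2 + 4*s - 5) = s + 5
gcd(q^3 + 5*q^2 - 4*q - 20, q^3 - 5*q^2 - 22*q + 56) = q - 2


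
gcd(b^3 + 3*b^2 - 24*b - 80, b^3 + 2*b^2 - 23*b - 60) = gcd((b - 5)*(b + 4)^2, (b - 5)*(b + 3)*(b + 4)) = b^2 - b - 20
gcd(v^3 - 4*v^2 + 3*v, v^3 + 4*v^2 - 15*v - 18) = v - 3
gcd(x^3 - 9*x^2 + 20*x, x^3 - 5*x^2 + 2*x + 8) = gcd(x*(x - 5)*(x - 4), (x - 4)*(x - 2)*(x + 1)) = x - 4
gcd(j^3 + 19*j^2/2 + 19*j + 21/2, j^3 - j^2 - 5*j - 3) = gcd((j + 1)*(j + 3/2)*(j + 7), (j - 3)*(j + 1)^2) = j + 1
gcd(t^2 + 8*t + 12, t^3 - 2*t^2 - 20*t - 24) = t + 2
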